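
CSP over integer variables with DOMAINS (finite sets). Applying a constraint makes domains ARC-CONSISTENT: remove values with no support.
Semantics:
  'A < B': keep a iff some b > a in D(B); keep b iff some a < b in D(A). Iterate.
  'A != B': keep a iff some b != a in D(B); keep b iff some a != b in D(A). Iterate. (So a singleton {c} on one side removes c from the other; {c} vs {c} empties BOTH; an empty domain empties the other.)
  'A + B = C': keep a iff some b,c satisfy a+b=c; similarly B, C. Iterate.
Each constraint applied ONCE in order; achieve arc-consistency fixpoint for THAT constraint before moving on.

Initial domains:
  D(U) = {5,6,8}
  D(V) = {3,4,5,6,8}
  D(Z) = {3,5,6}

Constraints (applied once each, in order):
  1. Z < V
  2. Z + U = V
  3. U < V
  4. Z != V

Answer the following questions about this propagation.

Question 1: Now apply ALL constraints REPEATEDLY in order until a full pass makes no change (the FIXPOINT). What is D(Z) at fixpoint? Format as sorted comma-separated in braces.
pass 0 (initial): D(Z)={3,5,6}
pass 1: U {5,6,8}->{5}; V {3,4,5,6,8}->{8}; Z {3,5,6}->{3}
pass 2: no change
Fixpoint after 2 passes: D(Z) = {3}

Answer: {3}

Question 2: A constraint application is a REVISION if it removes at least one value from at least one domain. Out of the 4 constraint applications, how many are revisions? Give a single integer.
Answer: 2

Derivation:
Constraint 1 (Z < V) on D(Z)={3,5,6} D(V)={3,4,5,6,8}: V {3,4,5,6,8}->{4,5,6,8} => REVISION
Constraint 2 (Z + U = V) on D(Z)={3,5,6} D(U)={5,6,8} D(V)={4,5,6,8}: Z {3,5,6}->{3}; U {5,6,8}->{5}; V {4,5,6,8}->{8} => REVISION
Constraint 3 (U < V) on D(U)={5} D(V)={8}: no change => not a revision
Constraint 4 (Z != V) on D(Z)={3} D(V)={8}: no change => not a revision
Total revisions = 2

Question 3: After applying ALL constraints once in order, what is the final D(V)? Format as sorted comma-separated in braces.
Answer: {8}

Derivation:
Constraint 1 (Z < V) on D(Z)={3,5,6} D(V)={3,4,5,6,8}: V {3,4,5,6,8}->{4,5,6,8}
Constraint 2 (Z + U = V) on D(Z)={3,5,6} D(U)={5,6,8} D(V)={4,5,6,8}: Z {3,5,6}->{3}; U {5,6,8}->{5}; V {4,5,6,8}->{8}
Constraint 3 (U < V) on D(U)={5} D(V)={8}: no change
Constraint 4 (Z != V) on D(Z)={3} D(V)={8}: no change
So after all 4 constraints: D(V) = {8}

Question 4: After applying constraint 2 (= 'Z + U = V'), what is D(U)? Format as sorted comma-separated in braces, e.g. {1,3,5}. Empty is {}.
Constraint 1 (Z < V) on D(Z)={3,5,6} D(V)={3,4,5,6,8}: V {3,4,5,6,8}->{4,5,6,8}
Constraint 2 (Z + U = V) on D(Z)={3,5,6} D(U)={5,6,8} D(V)={4,5,6,8}: Z {3,5,6}->{3}; U {5,6,8}->{5}; V {4,5,6,8}->{8}
So after constraint 2: D(U) = {5}

Answer: {5}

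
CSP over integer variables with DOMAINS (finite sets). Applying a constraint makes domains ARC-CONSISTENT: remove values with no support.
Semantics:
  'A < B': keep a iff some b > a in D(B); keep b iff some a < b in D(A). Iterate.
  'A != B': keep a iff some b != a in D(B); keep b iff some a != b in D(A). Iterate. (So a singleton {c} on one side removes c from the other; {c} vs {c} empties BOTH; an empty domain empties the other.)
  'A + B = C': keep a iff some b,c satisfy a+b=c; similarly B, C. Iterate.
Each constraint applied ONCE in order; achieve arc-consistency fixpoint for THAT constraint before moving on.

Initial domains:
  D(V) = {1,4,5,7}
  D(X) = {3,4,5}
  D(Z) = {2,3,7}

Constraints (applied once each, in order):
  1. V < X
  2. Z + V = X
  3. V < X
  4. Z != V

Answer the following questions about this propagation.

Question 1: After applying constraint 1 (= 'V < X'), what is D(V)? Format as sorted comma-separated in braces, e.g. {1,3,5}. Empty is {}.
Answer: {1,4}

Derivation:
Constraint 1 (V < X) on D(V)={1,4,5,7} D(X)={3,4,5}: V {1,4,5,7}->{1,4}
So after constraint 1: D(V) = {1,4}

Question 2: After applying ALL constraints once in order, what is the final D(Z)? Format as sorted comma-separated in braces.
Constraint 1 (V < X) on D(V)={1,4,5,7} D(X)={3,4,5}: V {1,4,5,7}->{1,4}
Constraint 2 (Z + V = X) on D(Z)={2,3,7} D(V)={1,4} D(X)={3,4,5}: Z {2,3,7}->{2,3}; V {1,4}->{1}; X {3,4,5}->{3,4}
Constraint 3 (V < X) on D(V)={1} D(X)={3,4}: no change
Constraint 4 (Z != V) on D(Z)={2,3} D(V)={1}: no change
So after all 4 constraints: D(Z) = {2,3}

Answer: {2,3}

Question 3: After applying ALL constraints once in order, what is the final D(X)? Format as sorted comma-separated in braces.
Constraint 1 (V < X) on D(V)={1,4,5,7} D(X)={3,4,5}: V {1,4,5,7}->{1,4}
Constraint 2 (Z + V = X) on D(Z)={2,3,7} D(V)={1,4} D(X)={3,4,5}: Z {2,3,7}->{2,3}; V {1,4}->{1}; X {3,4,5}->{3,4}
Constraint 3 (V < X) on D(V)={1} D(X)={3,4}: no change
Constraint 4 (Z != V) on D(Z)={2,3} D(V)={1}: no change
So after all 4 constraints: D(X) = {3,4}

Answer: {3,4}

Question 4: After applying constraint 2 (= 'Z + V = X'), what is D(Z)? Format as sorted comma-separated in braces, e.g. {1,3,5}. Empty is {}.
Answer: {2,3}

Derivation:
Constraint 1 (V < X) on D(V)={1,4,5,7} D(X)={3,4,5}: V {1,4,5,7}->{1,4}
Constraint 2 (Z + V = X) on D(Z)={2,3,7} D(V)={1,4} D(X)={3,4,5}: Z {2,3,7}->{2,3}; V {1,4}->{1}; X {3,4,5}->{3,4}
So after constraint 2: D(Z) = {2,3}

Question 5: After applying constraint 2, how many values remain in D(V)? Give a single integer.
Answer: 1

Derivation:
Constraint 1 (V < X) on D(V)={1,4,5,7} D(X)={3,4,5}: V {1,4,5,7}->{1,4}
Constraint 2 (Z + V = X) on D(Z)={2,3,7} D(V)={1,4} D(X)={3,4,5}: Z {2,3,7}->{2,3}; V {1,4}->{1}; X {3,4,5}->{3,4}
So after constraint 2: D(V)={1}, size = 1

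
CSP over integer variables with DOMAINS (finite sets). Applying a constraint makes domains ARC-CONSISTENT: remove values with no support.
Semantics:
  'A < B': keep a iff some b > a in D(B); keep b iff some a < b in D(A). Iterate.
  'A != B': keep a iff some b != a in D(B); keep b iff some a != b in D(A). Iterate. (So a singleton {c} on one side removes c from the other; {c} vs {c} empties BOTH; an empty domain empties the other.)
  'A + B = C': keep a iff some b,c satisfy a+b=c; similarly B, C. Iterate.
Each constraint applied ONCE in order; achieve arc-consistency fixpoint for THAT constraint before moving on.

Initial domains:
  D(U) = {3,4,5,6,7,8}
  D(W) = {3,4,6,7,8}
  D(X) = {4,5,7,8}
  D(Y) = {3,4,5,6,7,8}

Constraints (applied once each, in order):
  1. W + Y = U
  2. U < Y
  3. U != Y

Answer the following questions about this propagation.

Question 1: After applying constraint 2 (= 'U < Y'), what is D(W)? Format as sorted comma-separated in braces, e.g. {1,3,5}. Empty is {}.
Constraint 1 (W + Y = U) on D(W)={3,4,6,7,8} D(Y)={3,4,5,6,7,8} D(U)={3,4,5,6,7,8}: W {3,4,6,7,8}->{3,4}; Y {3,4,5,6,7,8}->{3,4,5}; U {3,4,5,6,7,8}->{6,7,8}
Constraint 2 (U < Y) on D(U)={6,7,8} D(Y)={3,4,5}: U {6,7,8}->{}; Y {3,4,5}->{}
So after constraint 2: D(W) = {3,4}

Answer: {3,4}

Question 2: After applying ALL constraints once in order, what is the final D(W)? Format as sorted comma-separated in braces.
Answer: {3,4}

Derivation:
Constraint 1 (W + Y = U) on D(W)={3,4,6,7,8} D(Y)={3,4,5,6,7,8} D(U)={3,4,5,6,7,8}: W {3,4,6,7,8}->{3,4}; Y {3,4,5,6,7,8}->{3,4,5}; U {3,4,5,6,7,8}->{6,7,8}
Constraint 2 (U < Y) on D(U)={6,7,8} D(Y)={3,4,5}: U {6,7,8}->{}; Y {3,4,5}->{}
Constraint 3 (U != Y) on D(U)={} D(Y)={}: no change
So after all 3 constraints: D(W) = {3,4}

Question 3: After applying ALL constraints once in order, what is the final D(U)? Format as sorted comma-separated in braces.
Answer: {}

Derivation:
Constraint 1 (W + Y = U) on D(W)={3,4,6,7,8} D(Y)={3,4,5,6,7,8} D(U)={3,4,5,6,7,8}: W {3,4,6,7,8}->{3,4}; Y {3,4,5,6,7,8}->{3,4,5}; U {3,4,5,6,7,8}->{6,7,8}
Constraint 2 (U < Y) on D(U)={6,7,8} D(Y)={3,4,5}: U {6,7,8}->{}; Y {3,4,5}->{}
Constraint 3 (U != Y) on D(U)={} D(Y)={}: no change
So after all 3 constraints: D(U) = {}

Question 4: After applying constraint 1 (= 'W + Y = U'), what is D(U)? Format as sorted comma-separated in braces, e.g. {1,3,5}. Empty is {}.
Constraint 1 (W + Y = U) on D(W)={3,4,6,7,8} D(Y)={3,4,5,6,7,8} D(U)={3,4,5,6,7,8}: W {3,4,6,7,8}->{3,4}; Y {3,4,5,6,7,8}->{3,4,5}; U {3,4,5,6,7,8}->{6,7,8}
So after constraint 1: D(U) = {6,7,8}

Answer: {6,7,8}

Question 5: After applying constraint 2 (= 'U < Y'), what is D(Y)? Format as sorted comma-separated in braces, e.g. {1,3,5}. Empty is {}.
Constraint 1 (W + Y = U) on D(W)={3,4,6,7,8} D(Y)={3,4,5,6,7,8} D(U)={3,4,5,6,7,8}: W {3,4,6,7,8}->{3,4}; Y {3,4,5,6,7,8}->{3,4,5}; U {3,4,5,6,7,8}->{6,7,8}
Constraint 2 (U < Y) on D(U)={6,7,8} D(Y)={3,4,5}: U {6,7,8}->{}; Y {3,4,5}->{}
So after constraint 2: D(Y) = {}

Answer: {}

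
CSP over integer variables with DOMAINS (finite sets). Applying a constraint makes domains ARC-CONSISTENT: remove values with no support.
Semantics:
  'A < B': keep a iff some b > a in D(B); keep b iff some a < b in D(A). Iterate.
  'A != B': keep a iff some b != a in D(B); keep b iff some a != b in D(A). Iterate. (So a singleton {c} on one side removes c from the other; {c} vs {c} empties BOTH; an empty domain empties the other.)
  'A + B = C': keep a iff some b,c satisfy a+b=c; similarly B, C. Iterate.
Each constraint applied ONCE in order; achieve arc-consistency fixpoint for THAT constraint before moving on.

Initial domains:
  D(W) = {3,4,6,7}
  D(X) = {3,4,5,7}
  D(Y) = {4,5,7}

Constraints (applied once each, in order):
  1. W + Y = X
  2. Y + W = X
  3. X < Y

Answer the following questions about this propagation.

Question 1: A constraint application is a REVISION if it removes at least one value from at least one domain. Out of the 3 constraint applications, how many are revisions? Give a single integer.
Answer: 2

Derivation:
Constraint 1 (W + Y = X) on D(W)={3,4,6,7} D(Y)={4,5,7} D(X)={3,4,5,7}: W {3,4,6,7}->{3}; Y {4,5,7}->{4}; X {3,4,5,7}->{7} => REVISION
Constraint 2 (Y + W = X) on D(Y)={4} D(W)={3} D(X)={7}: no change => not a revision
Constraint 3 (X < Y) on D(X)={7} D(Y)={4}: X {7}->{}; Y {4}->{} => REVISION
Total revisions = 2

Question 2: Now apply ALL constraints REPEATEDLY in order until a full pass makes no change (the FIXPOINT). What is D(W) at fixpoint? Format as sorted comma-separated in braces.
Answer: {}

Derivation:
pass 0 (initial): D(W)={3,4,6,7}
pass 1: W {3,4,6,7}->{3}; X {3,4,5,7}->{}; Y {4,5,7}->{}
pass 2: W {3}->{}
pass 3: no change
Fixpoint after 3 passes: D(W) = {}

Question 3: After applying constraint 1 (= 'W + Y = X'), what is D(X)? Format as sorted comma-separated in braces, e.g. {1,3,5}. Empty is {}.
Answer: {7}

Derivation:
Constraint 1 (W + Y = X) on D(W)={3,4,6,7} D(Y)={4,5,7} D(X)={3,4,5,7}: W {3,4,6,7}->{3}; Y {4,5,7}->{4}; X {3,4,5,7}->{7}
So after constraint 1: D(X) = {7}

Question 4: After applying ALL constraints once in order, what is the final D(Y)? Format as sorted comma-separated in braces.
Answer: {}

Derivation:
Constraint 1 (W + Y = X) on D(W)={3,4,6,7} D(Y)={4,5,7} D(X)={3,4,5,7}: W {3,4,6,7}->{3}; Y {4,5,7}->{4}; X {3,4,5,7}->{7}
Constraint 2 (Y + W = X) on D(Y)={4} D(W)={3} D(X)={7}: no change
Constraint 3 (X < Y) on D(X)={7} D(Y)={4}: X {7}->{}; Y {4}->{}
So after all 3 constraints: D(Y) = {}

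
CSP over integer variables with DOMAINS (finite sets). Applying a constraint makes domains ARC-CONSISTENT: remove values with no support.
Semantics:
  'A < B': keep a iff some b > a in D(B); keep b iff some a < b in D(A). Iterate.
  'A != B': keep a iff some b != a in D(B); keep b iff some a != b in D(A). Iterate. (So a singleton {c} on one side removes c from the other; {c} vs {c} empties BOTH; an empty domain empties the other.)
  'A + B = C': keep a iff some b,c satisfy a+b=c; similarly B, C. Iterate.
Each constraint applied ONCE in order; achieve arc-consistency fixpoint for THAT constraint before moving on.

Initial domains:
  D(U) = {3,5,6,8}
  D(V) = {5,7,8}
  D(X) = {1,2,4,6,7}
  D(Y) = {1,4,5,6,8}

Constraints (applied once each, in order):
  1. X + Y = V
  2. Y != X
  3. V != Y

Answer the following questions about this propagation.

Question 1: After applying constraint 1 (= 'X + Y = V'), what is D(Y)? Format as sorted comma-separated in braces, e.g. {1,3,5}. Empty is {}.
Answer: {1,4,5,6}

Derivation:
Constraint 1 (X + Y = V) on D(X)={1,2,4,6,7} D(Y)={1,4,5,6,8} D(V)={5,7,8}: Y {1,4,5,6,8}->{1,4,5,6}
So after constraint 1: D(Y) = {1,4,5,6}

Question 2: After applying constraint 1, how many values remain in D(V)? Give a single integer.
Answer: 3

Derivation:
Constraint 1 (X + Y = V) on D(X)={1,2,4,6,7} D(Y)={1,4,5,6,8} D(V)={5,7,8}: Y {1,4,5,6,8}->{1,4,5,6}
So after constraint 1: D(V)={5,7,8}, size = 3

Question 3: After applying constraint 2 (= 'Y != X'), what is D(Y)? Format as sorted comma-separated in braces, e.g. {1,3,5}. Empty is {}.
Answer: {1,4,5,6}

Derivation:
Constraint 1 (X + Y = V) on D(X)={1,2,4,6,7} D(Y)={1,4,5,6,8} D(V)={5,7,8}: Y {1,4,5,6,8}->{1,4,5,6}
Constraint 2 (Y != X) on D(Y)={1,4,5,6} D(X)={1,2,4,6,7}: no change
So after constraint 2: D(Y) = {1,4,5,6}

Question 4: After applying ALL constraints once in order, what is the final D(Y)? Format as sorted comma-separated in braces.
Constraint 1 (X + Y = V) on D(X)={1,2,4,6,7} D(Y)={1,4,5,6,8} D(V)={5,7,8}: Y {1,4,5,6,8}->{1,4,5,6}
Constraint 2 (Y != X) on D(Y)={1,4,5,6} D(X)={1,2,4,6,7}: no change
Constraint 3 (V != Y) on D(V)={5,7,8} D(Y)={1,4,5,6}: no change
So after all 3 constraints: D(Y) = {1,4,5,6}

Answer: {1,4,5,6}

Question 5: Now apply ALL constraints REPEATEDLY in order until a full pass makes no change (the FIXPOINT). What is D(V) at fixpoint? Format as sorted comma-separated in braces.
pass 0 (initial): D(V)={5,7,8}
pass 1: Y {1,4,5,6,8}->{1,4,5,6}
pass 2: no change
Fixpoint after 2 passes: D(V) = {5,7,8}

Answer: {5,7,8}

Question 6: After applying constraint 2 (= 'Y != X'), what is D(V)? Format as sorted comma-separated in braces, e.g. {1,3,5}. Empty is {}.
Answer: {5,7,8}

Derivation:
Constraint 1 (X + Y = V) on D(X)={1,2,4,6,7} D(Y)={1,4,5,6,8} D(V)={5,7,8}: Y {1,4,5,6,8}->{1,4,5,6}
Constraint 2 (Y != X) on D(Y)={1,4,5,6} D(X)={1,2,4,6,7}: no change
So after constraint 2: D(V) = {5,7,8}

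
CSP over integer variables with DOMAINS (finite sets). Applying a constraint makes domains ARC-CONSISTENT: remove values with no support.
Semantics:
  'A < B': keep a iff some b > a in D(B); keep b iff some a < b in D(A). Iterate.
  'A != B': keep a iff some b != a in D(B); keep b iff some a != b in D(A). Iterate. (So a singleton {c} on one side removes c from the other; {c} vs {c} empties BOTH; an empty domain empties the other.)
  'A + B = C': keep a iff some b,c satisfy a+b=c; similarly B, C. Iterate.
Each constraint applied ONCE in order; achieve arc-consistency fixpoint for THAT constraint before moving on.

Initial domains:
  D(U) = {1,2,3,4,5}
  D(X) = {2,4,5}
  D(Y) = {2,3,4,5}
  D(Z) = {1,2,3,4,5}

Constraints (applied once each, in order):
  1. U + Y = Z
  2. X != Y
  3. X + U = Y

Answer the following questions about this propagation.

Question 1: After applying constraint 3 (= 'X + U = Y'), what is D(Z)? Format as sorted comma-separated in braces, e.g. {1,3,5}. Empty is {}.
Answer: {3,4,5}

Derivation:
Constraint 1 (U + Y = Z) on D(U)={1,2,3,4,5} D(Y)={2,3,4,5} D(Z)={1,2,3,4,5}: U {1,2,3,4,5}->{1,2,3}; Y {2,3,4,5}->{2,3,4}; Z {1,2,3,4,5}->{3,4,5}
Constraint 2 (X != Y) on D(X)={2,4,5} D(Y)={2,3,4}: no change
Constraint 3 (X + U = Y) on D(X)={2,4,5} D(U)={1,2,3} D(Y)={2,3,4}: X {2,4,5}->{2}; U {1,2,3}->{1,2}; Y {2,3,4}->{3,4}
So after constraint 3: D(Z) = {3,4,5}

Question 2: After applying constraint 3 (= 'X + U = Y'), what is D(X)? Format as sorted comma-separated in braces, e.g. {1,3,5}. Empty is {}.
Constraint 1 (U + Y = Z) on D(U)={1,2,3,4,5} D(Y)={2,3,4,5} D(Z)={1,2,3,4,5}: U {1,2,3,4,5}->{1,2,3}; Y {2,3,4,5}->{2,3,4}; Z {1,2,3,4,5}->{3,4,5}
Constraint 2 (X != Y) on D(X)={2,4,5} D(Y)={2,3,4}: no change
Constraint 3 (X + U = Y) on D(X)={2,4,5} D(U)={1,2,3} D(Y)={2,3,4}: X {2,4,5}->{2}; U {1,2,3}->{1,2}; Y {2,3,4}->{3,4}
So after constraint 3: D(X) = {2}

Answer: {2}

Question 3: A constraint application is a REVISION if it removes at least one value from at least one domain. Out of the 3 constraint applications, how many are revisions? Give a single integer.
Constraint 1 (U + Y = Z) on D(U)={1,2,3,4,5} D(Y)={2,3,4,5} D(Z)={1,2,3,4,5}: U {1,2,3,4,5}->{1,2,3}; Y {2,3,4,5}->{2,3,4}; Z {1,2,3,4,5}->{3,4,5} => REVISION
Constraint 2 (X != Y) on D(X)={2,4,5} D(Y)={2,3,4}: no change => not a revision
Constraint 3 (X + U = Y) on D(X)={2,4,5} D(U)={1,2,3} D(Y)={2,3,4}: X {2,4,5}->{2}; U {1,2,3}->{1,2}; Y {2,3,4}->{3,4} => REVISION
Total revisions = 2

Answer: 2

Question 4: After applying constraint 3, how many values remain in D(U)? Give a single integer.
Constraint 1 (U + Y = Z) on D(U)={1,2,3,4,5} D(Y)={2,3,4,5} D(Z)={1,2,3,4,5}: U {1,2,3,4,5}->{1,2,3}; Y {2,3,4,5}->{2,3,4}; Z {1,2,3,4,5}->{3,4,5}
Constraint 2 (X != Y) on D(X)={2,4,5} D(Y)={2,3,4}: no change
Constraint 3 (X + U = Y) on D(X)={2,4,5} D(U)={1,2,3} D(Y)={2,3,4}: X {2,4,5}->{2}; U {1,2,3}->{1,2}; Y {2,3,4}->{3,4}
So after constraint 3: D(U)={1,2}, size = 2

Answer: 2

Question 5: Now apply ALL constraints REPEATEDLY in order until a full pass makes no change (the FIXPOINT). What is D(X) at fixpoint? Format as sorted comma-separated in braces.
Answer: {2}

Derivation:
pass 0 (initial): D(X)={2,4,5}
pass 1: U {1,2,3,4,5}->{1,2}; X {2,4,5}->{2}; Y {2,3,4,5}->{3,4}; Z {1,2,3,4,5}->{3,4,5}
pass 2: Z {3,4,5}->{4,5}
pass 3: no change
Fixpoint after 3 passes: D(X) = {2}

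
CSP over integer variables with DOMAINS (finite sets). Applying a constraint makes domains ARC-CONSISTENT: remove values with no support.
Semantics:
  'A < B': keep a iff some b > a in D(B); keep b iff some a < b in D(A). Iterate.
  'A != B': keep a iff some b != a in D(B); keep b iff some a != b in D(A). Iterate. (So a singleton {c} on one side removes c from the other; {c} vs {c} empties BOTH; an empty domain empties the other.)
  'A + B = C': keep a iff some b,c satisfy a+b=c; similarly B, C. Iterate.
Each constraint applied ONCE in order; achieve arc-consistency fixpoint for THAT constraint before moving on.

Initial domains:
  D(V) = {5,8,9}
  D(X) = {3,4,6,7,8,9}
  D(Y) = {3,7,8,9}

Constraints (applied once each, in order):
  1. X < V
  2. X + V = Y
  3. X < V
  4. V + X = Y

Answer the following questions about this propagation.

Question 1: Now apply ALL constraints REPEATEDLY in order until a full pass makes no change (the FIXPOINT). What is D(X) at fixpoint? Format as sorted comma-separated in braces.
pass 0 (initial): D(X)={3,4,6,7,8,9}
pass 1: V {5,8,9}->{5}; X {3,4,6,7,8,9}->{3,4}; Y {3,7,8,9}->{8,9}
pass 2: no change
Fixpoint after 2 passes: D(X) = {3,4}

Answer: {3,4}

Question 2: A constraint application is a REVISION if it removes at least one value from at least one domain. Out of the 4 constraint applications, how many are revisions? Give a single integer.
Constraint 1 (X < V) on D(X)={3,4,6,7,8,9} D(V)={5,8,9}: X {3,4,6,7,8,9}->{3,4,6,7,8} => REVISION
Constraint 2 (X + V = Y) on D(X)={3,4,6,7,8} D(V)={5,8,9} D(Y)={3,7,8,9}: X {3,4,6,7,8}->{3,4}; V {5,8,9}->{5}; Y {3,7,8,9}->{8,9} => REVISION
Constraint 3 (X < V) on D(X)={3,4} D(V)={5}: no change => not a revision
Constraint 4 (V + X = Y) on D(V)={5} D(X)={3,4} D(Y)={8,9}: no change => not a revision
Total revisions = 2

Answer: 2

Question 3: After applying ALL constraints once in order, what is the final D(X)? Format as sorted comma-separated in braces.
Answer: {3,4}

Derivation:
Constraint 1 (X < V) on D(X)={3,4,6,7,8,9} D(V)={5,8,9}: X {3,4,6,7,8,9}->{3,4,6,7,8}
Constraint 2 (X + V = Y) on D(X)={3,4,6,7,8} D(V)={5,8,9} D(Y)={3,7,8,9}: X {3,4,6,7,8}->{3,4}; V {5,8,9}->{5}; Y {3,7,8,9}->{8,9}
Constraint 3 (X < V) on D(X)={3,4} D(V)={5}: no change
Constraint 4 (V + X = Y) on D(V)={5} D(X)={3,4} D(Y)={8,9}: no change
So after all 4 constraints: D(X) = {3,4}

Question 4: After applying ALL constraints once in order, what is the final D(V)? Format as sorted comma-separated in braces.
Answer: {5}

Derivation:
Constraint 1 (X < V) on D(X)={3,4,6,7,8,9} D(V)={5,8,9}: X {3,4,6,7,8,9}->{3,4,6,7,8}
Constraint 2 (X + V = Y) on D(X)={3,4,6,7,8} D(V)={5,8,9} D(Y)={3,7,8,9}: X {3,4,6,7,8}->{3,4}; V {5,8,9}->{5}; Y {3,7,8,9}->{8,9}
Constraint 3 (X < V) on D(X)={3,4} D(V)={5}: no change
Constraint 4 (V + X = Y) on D(V)={5} D(X)={3,4} D(Y)={8,9}: no change
So after all 4 constraints: D(V) = {5}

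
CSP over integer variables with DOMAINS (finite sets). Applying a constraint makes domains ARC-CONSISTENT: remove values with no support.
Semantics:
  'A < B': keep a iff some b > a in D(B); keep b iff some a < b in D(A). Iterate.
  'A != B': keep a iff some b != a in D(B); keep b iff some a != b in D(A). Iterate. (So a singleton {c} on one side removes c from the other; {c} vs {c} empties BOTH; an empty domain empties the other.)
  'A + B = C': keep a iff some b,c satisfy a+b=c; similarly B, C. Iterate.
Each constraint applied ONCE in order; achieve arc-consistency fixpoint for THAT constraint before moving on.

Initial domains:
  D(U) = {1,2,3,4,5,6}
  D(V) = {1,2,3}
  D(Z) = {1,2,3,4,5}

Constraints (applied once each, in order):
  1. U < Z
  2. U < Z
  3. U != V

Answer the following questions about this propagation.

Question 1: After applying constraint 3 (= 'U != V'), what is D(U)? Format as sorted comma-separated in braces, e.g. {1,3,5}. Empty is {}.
Answer: {1,2,3,4}

Derivation:
Constraint 1 (U < Z) on D(U)={1,2,3,4,5,6} D(Z)={1,2,3,4,5}: U {1,2,3,4,5,6}->{1,2,3,4}; Z {1,2,3,4,5}->{2,3,4,5}
Constraint 2 (U < Z) on D(U)={1,2,3,4} D(Z)={2,3,4,5}: no change
Constraint 3 (U != V) on D(U)={1,2,3,4} D(V)={1,2,3}: no change
So after constraint 3: D(U) = {1,2,3,4}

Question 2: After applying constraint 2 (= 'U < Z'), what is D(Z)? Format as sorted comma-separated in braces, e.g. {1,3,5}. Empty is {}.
Answer: {2,3,4,5}

Derivation:
Constraint 1 (U < Z) on D(U)={1,2,3,4,5,6} D(Z)={1,2,3,4,5}: U {1,2,3,4,5,6}->{1,2,3,4}; Z {1,2,3,4,5}->{2,3,4,5}
Constraint 2 (U < Z) on D(U)={1,2,3,4} D(Z)={2,3,4,5}: no change
So after constraint 2: D(Z) = {2,3,4,5}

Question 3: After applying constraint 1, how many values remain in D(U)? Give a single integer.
Constraint 1 (U < Z) on D(U)={1,2,3,4,5,6} D(Z)={1,2,3,4,5}: U {1,2,3,4,5,6}->{1,2,3,4}; Z {1,2,3,4,5}->{2,3,4,5}
So after constraint 1: D(U)={1,2,3,4}, size = 4

Answer: 4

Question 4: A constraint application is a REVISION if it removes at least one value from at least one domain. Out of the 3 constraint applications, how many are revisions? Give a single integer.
Constraint 1 (U < Z) on D(U)={1,2,3,4,5,6} D(Z)={1,2,3,4,5}: U {1,2,3,4,5,6}->{1,2,3,4}; Z {1,2,3,4,5}->{2,3,4,5} => REVISION
Constraint 2 (U < Z) on D(U)={1,2,3,4} D(Z)={2,3,4,5}: no change => not a revision
Constraint 3 (U != V) on D(U)={1,2,3,4} D(V)={1,2,3}: no change => not a revision
Total revisions = 1

Answer: 1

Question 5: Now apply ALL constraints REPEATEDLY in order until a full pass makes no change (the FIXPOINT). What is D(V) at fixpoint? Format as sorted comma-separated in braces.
Answer: {1,2,3}

Derivation:
pass 0 (initial): D(V)={1,2,3}
pass 1: U {1,2,3,4,5,6}->{1,2,3,4}; Z {1,2,3,4,5}->{2,3,4,5}
pass 2: no change
Fixpoint after 2 passes: D(V) = {1,2,3}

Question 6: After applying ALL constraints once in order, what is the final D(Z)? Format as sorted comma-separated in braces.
Answer: {2,3,4,5}

Derivation:
Constraint 1 (U < Z) on D(U)={1,2,3,4,5,6} D(Z)={1,2,3,4,5}: U {1,2,3,4,5,6}->{1,2,3,4}; Z {1,2,3,4,5}->{2,3,4,5}
Constraint 2 (U < Z) on D(U)={1,2,3,4} D(Z)={2,3,4,5}: no change
Constraint 3 (U != V) on D(U)={1,2,3,4} D(V)={1,2,3}: no change
So after all 3 constraints: D(Z) = {2,3,4,5}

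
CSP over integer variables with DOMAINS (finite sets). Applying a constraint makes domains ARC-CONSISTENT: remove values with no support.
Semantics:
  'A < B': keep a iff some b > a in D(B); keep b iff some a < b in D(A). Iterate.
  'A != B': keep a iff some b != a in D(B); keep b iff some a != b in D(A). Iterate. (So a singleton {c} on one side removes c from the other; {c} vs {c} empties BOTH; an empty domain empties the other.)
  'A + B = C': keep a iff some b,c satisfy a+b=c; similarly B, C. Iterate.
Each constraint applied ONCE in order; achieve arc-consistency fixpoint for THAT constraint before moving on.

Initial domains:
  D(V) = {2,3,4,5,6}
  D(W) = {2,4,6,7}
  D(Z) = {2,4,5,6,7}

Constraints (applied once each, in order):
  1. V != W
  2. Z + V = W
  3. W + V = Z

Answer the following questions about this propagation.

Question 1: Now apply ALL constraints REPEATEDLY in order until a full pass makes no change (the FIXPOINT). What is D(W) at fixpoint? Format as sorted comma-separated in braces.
Answer: {}

Derivation:
pass 0 (initial): D(W)={2,4,6,7}
pass 1: V {2,3,4,5,6}->{}; W {2,4,6,7}->{}; Z {2,4,5,6,7}->{}
pass 2: no change
Fixpoint after 2 passes: D(W) = {}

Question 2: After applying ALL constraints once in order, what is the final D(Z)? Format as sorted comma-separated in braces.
Constraint 1 (V != W) on D(V)={2,3,4,5,6} D(W)={2,4,6,7}: no change
Constraint 2 (Z + V = W) on D(Z)={2,4,5,6,7} D(V)={2,3,4,5,6} D(W)={2,4,6,7}: Z {2,4,5,6,7}->{2,4,5}; V {2,3,4,5,6}->{2,3,4,5}; W {2,4,6,7}->{4,6,7}
Constraint 3 (W + V = Z) on D(W)={4,6,7} D(V)={2,3,4,5} D(Z)={2,4,5}: W {4,6,7}->{}; V {2,3,4,5}->{}; Z {2,4,5}->{}
So after all 3 constraints: D(Z) = {}

Answer: {}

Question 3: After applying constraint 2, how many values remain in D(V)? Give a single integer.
Answer: 4

Derivation:
Constraint 1 (V != W) on D(V)={2,3,4,5,6} D(W)={2,4,6,7}: no change
Constraint 2 (Z + V = W) on D(Z)={2,4,5,6,7} D(V)={2,3,4,5,6} D(W)={2,4,6,7}: Z {2,4,5,6,7}->{2,4,5}; V {2,3,4,5,6}->{2,3,4,5}; W {2,4,6,7}->{4,6,7}
So after constraint 2: D(V)={2,3,4,5}, size = 4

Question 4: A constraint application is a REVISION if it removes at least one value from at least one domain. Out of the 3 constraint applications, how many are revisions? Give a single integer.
Answer: 2

Derivation:
Constraint 1 (V != W) on D(V)={2,3,4,5,6} D(W)={2,4,6,7}: no change => not a revision
Constraint 2 (Z + V = W) on D(Z)={2,4,5,6,7} D(V)={2,3,4,5,6} D(W)={2,4,6,7}: Z {2,4,5,6,7}->{2,4,5}; V {2,3,4,5,6}->{2,3,4,5}; W {2,4,6,7}->{4,6,7} => REVISION
Constraint 3 (W + V = Z) on D(W)={4,6,7} D(V)={2,3,4,5} D(Z)={2,4,5}: W {4,6,7}->{}; V {2,3,4,5}->{}; Z {2,4,5}->{} => REVISION
Total revisions = 2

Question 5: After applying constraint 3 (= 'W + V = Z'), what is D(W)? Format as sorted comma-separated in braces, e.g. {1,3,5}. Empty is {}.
Constraint 1 (V != W) on D(V)={2,3,4,5,6} D(W)={2,4,6,7}: no change
Constraint 2 (Z + V = W) on D(Z)={2,4,5,6,7} D(V)={2,3,4,5,6} D(W)={2,4,6,7}: Z {2,4,5,6,7}->{2,4,5}; V {2,3,4,5,6}->{2,3,4,5}; W {2,4,6,7}->{4,6,7}
Constraint 3 (W + V = Z) on D(W)={4,6,7} D(V)={2,3,4,5} D(Z)={2,4,5}: W {4,6,7}->{}; V {2,3,4,5}->{}; Z {2,4,5}->{}
So after constraint 3: D(W) = {}

Answer: {}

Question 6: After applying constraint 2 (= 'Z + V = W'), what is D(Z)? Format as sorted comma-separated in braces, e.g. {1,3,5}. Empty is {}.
Answer: {2,4,5}

Derivation:
Constraint 1 (V != W) on D(V)={2,3,4,5,6} D(W)={2,4,6,7}: no change
Constraint 2 (Z + V = W) on D(Z)={2,4,5,6,7} D(V)={2,3,4,5,6} D(W)={2,4,6,7}: Z {2,4,5,6,7}->{2,4,5}; V {2,3,4,5,6}->{2,3,4,5}; W {2,4,6,7}->{4,6,7}
So after constraint 2: D(Z) = {2,4,5}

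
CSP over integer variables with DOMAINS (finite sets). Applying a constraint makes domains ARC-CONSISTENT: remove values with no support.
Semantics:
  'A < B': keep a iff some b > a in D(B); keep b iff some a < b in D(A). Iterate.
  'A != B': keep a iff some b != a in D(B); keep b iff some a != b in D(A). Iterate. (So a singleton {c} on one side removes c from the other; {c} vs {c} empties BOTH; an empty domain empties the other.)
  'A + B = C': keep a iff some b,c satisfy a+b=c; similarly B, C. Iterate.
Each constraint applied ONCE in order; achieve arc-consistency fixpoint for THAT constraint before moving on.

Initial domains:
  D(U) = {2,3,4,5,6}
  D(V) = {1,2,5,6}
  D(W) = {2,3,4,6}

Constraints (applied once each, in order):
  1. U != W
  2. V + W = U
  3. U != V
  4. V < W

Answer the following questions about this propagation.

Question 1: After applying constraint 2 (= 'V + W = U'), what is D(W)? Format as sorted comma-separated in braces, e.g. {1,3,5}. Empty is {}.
Answer: {2,3,4}

Derivation:
Constraint 1 (U != W) on D(U)={2,3,4,5,6} D(W)={2,3,4,6}: no change
Constraint 2 (V + W = U) on D(V)={1,2,5,6} D(W)={2,3,4,6} D(U)={2,3,4,5,6}: V {1,2,5,6}->{1,2}; W {2,3,4,6}->{2,3,4}; U {2,3,4,5,6}->{3,4,5,6}
So after constraint 2: D(W) = {2,3,4}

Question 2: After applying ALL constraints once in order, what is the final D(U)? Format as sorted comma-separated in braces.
Constraint 1 (U != W) on D(U)={2,3,4,5,6} D(W)={2,3,4,6}: no change
Constraint 2 (V + W = U) on D(V)={1,2,5,6} D(W)={2,3,4,6} D(U)={2,3,4,5,6}: V {1,2,5,6}->{1,2}; W {2,3,4,6}->{2,3,4}; U {2,3,4,5,6}->{3,4,5,6}
Constraint 3 (U != V) on D(U)={3,4,5,6} D(V)={1,2}: no change
Constraint 4 (V < W) on D(V)={1,2} D(W)={2,3,4}: no change
So after all 4 constraints: D(U) = {3,4,5,6}

Answer: {3,4,5,6}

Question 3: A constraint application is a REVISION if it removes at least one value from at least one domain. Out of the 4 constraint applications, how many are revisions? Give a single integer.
Answer: 1

Derivation:
Constraint 1 (U != W) on D(U)={2,3,4,5,6} D(W)={2,3,4,6}: no change => not a revision
Constraint 2 (V + W = U) on D(V)={1,2,5,6} D(W)={2,3,4,6} D(U)={2,3,4,5,6}: V {1,2,5,6}->{1,2}; W {2,3,4,6}->{2,3,4}; U {2,3,4,5,6}->{3,4,5,6} => REVISION
Constraint 3 (U != V) on D(U)={3,4,5,6} D(V)={1,2}: no change => not a revision
Constraint 4 (V < W) on D(V)={1,2} D(W)={2,3,4}: no change => not a revision
Total revisions = 1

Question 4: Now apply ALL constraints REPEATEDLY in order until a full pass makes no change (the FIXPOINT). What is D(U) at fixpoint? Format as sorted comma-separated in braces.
pass 0 (initial): D(U)={2,3,4,5,6}
pass 1: U {2,3,4,5,6}->{3,4,5,6}; V {1,2,5,6}->{1,2}; W {2,3,4,6}->{2,3,4}
pass 2: no change
Fixpoint after 2 passes: D(U) = {3,4,5,6}

Answer: {3,4,5,6}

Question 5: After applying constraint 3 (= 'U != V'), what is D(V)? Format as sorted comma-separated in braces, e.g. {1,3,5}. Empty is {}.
Answer: {1,2}

Derivation:
Constraint 1 (U != W) on D(U)={2,3,4,5,6} D(W)={2,3,4,6}: no change
Constraint 2 (V + W = U) on D(V)={1,2,5,6} D(W)={2,3,4,6} D(U)={2,3,4,5,6}: V {1,2,5,6}->{1,2}; W {2,3,4,6}->{2,3,4}; U {2,3,4,5,6}->{3,4,5,6}
Constraint 3 (U != V) on D(U)={3,4,5,6} D(V)={1,2}: no change
So after constraint 3: D(V) = {1,2}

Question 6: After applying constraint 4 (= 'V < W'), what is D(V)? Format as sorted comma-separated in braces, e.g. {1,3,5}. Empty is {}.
Constraint 1 (U != W) on D(U)={2,3,4,5,6} D(W)={2,3,4,6}: no change
Constraint 2 (V + W = U) on D(V)={1,2,5,6} D(W)={2,3,4,6} D(U)={2,3,4,5,6}: V {1,2,5,6}->{1,2}; W {2,3,4,6}->{2,3,4}; U {2,3,4,5,6}->{3,4,5,6}
Constraint 3 (U != V) on D(U)={3,4,5,6} D(V)={1,2}: no change
Constraint 4 (V < W) on D(V)={1,2} D(W)={2,3,4}: no change
So after constraint 4: D(V) = {1,2}

Answer: {1,2}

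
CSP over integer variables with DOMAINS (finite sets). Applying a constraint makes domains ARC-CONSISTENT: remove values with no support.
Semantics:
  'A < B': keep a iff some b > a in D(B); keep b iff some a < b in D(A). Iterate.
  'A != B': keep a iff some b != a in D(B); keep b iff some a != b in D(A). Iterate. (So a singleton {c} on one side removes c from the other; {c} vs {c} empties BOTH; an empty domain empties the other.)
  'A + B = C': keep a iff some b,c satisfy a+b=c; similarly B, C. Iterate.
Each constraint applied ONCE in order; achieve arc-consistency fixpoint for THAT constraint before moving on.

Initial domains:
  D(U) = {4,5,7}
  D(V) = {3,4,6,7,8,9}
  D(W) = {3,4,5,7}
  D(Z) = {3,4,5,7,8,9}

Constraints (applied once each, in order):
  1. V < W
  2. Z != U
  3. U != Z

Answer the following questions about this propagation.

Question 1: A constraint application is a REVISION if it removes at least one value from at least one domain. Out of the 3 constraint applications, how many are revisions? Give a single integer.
Answer: 1

Derivation:
Constraint 1 (V < W) on D(V)={3,4,6,7,8,9} D(W)={3,4,5,7}: V {3,4,6,7,8,9}->{3,4,6}; W {3,4,5,7}->{4,5,7} => REVISION
Constraint 2 (Z != U) on D(Z)={3,4,5,7,8,9} D(U)={4,5,7}: no change => not a revision
Constraint 3 (U != Z) on D(U)={4,5,7} D(Z)={3,4,5,7,8,9}: no change => not a revision
Total revisions = 1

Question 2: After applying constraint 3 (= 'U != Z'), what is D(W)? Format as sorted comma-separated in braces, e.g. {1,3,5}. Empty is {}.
Constraint 1 (V < W) on D(V)={3,4,6,7,8,9} D(W)={3,4,5,7}: V {3,4,6,7,8,9}->{3,4,6}; W {3,4,5,7}->{4,5,7}
Constraint 2 (Z != U) on D(Z)={3,4,5,7,8,9} D(U)={4,5,7}: no change
Constraint 3 (U != Z) on D(U)={4,5,7} D(Z)={3,4,5,7,8,9}: no change
So after constraint 3: D(W) = {4,5,7}

Answer: {4,5,7}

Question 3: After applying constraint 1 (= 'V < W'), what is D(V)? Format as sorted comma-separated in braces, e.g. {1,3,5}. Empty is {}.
Answer: {3,4,6}

Derivation:
Constraint 1 (V < W) on D(V)={3,4,6,7,8,9} D(W)={3,4,5,7}: V {3,4,6,7,8,9}->{3,4,6}; W {3,4,5,7}->{4,5,7}
So after constraint 1: D(V) = {3,4,6}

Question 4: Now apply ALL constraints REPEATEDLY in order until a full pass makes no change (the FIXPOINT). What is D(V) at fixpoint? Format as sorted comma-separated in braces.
Answer: {3,4,6}

Derivation:
pass 0 (initial): D(V)={3,4,6,7,8,9}
pass 1: V {3,4,6,7,8,9}->{3,4,6}; W {3,4,5,7}->{4,5,7}
pass 2: no change
Fixpoint after 2 passes: D(V) = {3,4,6}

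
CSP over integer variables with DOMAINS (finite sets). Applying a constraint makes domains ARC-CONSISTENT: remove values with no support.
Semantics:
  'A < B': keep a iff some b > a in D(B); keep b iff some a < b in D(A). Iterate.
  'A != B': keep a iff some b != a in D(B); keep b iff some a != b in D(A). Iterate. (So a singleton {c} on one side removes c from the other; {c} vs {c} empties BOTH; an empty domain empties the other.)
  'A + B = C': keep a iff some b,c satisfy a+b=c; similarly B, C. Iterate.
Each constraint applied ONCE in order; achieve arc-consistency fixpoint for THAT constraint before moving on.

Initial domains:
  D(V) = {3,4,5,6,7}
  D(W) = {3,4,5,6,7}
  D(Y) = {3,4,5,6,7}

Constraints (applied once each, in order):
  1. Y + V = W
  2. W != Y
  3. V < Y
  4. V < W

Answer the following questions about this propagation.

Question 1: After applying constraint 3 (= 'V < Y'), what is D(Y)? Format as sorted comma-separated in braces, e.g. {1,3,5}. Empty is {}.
Constraint 1 (Y + V = W) on D(Y)={3,4,5,6,7} D(V)={3,4,5,6,7} D(W)={3,4,5,6,7}: Y {3,4,5,6,7}->{3,4}; V {3,4,5,6,7}->{3,4}; W {3,4,5,6,7}->{6,7}
Constraint 2 (W != Y) on D(W)={6,7} D(Y)={3,4}: no change
Constraint 3 (V < Y) on D(V)={3,4} D(Y)={3,4}: V {3,4}->{3}; Y {3,4}->{4}
So after constraint 3: D(Y) = {4}

Answer: {4}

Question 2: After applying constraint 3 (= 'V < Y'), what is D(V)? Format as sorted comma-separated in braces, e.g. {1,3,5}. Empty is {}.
Answer: {3}

Derivation:
Constraint 1 (Y + V = W) on D(Y)={3,4,5,6,7} D(V)={3,4,5,6,7} D(W)={3,4,5,6,7}: Y {3,4,5,6,7}->{3,4}; V {3,4,5,6,7}->{3,4}; W {3,4,5,6,7}->{6,7}
Constraint 2 (W != Y) on D(W)={6,7} D(Y)={3,4}: no change
Constraint 3 (V < Y) on D(V)={3,4} D(Y)={3,4}: V {3,4}->{3}; Y {3,4}->{4}
So after constraint 3: D(V) = {3}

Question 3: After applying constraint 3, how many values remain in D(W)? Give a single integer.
Answer: 2

Derivation:
Constraint 1 (Y + V = W) on D(Y)={3,4,5,6,7} D(V)={3,4,5,6,7} D(W)={3,4,5,6,7}: Y {3,4,5,6,7}->{3,4}; V {3,4,5,6,7}->{3,4}; W {3,4,5,6,7}->{6,7}
Constraint 2 (W != Y) on D(W)={6,7} D(Y)={3,4}: no change
Constraint 3 (V < Y) on D(V)={3,4} D(Y)={3,4}: V {3,4}->{3}; Y {3,4}->{4}
So after constraint 3: D(W)={6,7}, size = 2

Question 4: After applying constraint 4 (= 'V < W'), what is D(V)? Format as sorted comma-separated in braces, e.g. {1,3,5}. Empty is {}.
Constraint 1 (Y + V = W) on D(Y)={3,4,5,6,7} D(V)={3,4,5,6,7} D(W)={3,4,5,6,7}: Y {3,4,5,6,7}->{3,4}; V {3,4,5,6,7}->{3,4}; W {3,4,5,6,7}->{6,7}
Constraint 2 (W != Y) on D(W)={6,7} D(Y)={3,4}: no change
Constraint 3 (V < Y) on D(V)={3,4} D(Y)={3,4}: V {3,4}->{3}; Y {3,4}->{4}
Constraint 4 (V < W) on D(V)={3} D(W)={6,7}: no change
So after constraint 4: D(V) = {3}

Answer: {3}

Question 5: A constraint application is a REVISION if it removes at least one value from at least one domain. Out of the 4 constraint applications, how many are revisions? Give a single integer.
Answer: 2

Derivation:
Constraint 1 (Y + V = W) on D(Y)={3,4,5,6,7} D(V)={3,4,5,6,7} D(W)={3,4,5,6,7}: Y {3,4,5,6,7}->{3,4}; V {3,4,5,6,7}->{3,4}; W {3,4,5,6,7}->{6,7} => REVISION
Constraint 2 (W != Y) on D(W)={6,7} D(Y)={3,4}: no change => not a revision
Constraint 3 (V < Y) on D(V)={3,4} D(Y)={3,4}: V {3,4}->{3}; Y {3,4}->{4} => REVISION
Constraint 4 (V < W) on D(V)={3} D(W)={6,7}: no change => not a revision
Total revisions = 2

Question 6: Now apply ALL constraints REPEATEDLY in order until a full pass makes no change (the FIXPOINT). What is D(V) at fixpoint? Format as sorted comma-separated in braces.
pass 0 (initial): D(V)={3,4,5,6,7}
pass 1: V {3,4,5,6,7}->{3}; W {3,4,5,6,7}->{6,7}; Y {3,4,5,6,7}->{4}
pass 2: W {6,7}->{7}
pass 3: no change
Fixpoint after 3 passes: D(V) = {3}

Answer: {3}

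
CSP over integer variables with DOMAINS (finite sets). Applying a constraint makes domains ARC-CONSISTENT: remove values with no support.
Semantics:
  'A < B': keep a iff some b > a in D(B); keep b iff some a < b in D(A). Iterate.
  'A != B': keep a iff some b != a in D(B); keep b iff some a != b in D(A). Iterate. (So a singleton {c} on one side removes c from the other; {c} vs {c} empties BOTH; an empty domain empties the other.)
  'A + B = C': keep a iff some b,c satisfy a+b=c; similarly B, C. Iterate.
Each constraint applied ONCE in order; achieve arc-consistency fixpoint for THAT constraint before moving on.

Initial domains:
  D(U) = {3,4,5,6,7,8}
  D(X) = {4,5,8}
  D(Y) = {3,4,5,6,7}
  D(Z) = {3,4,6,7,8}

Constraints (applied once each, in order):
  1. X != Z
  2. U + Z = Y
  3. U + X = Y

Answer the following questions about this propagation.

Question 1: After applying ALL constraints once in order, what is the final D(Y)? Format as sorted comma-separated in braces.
Answer: {7}

Derivation:
Constraint 1 (X != Z) on D(X)={4,5,8} D(Z)={3,4,6,7,8}: no change
Constraint 2 (U + Z = Y) on D(U)={3,4,5,6,7,8} D(Z)={3,4,6,7,8} D(Y)={3,4,5,6,7}: U {3,4,5,6,7,8}->{3,4}; Z {3,4,6,7,8}->{3,4}; Y {3,4,5,6,7}->{6,7}
Constraint 3 (U + X = Y) on D(U)={3,4} D(X)={4,5,8} D(Y)={6,7}: U {3,4}->{3}; X {4,5,8}->{4}; Y {6,7}->{7}
So after all 3 constraints: D(Y) = {7}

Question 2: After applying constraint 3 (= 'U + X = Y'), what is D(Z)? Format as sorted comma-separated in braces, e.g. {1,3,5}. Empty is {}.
Answer: {3,4}

Derivation:
Constraint 1 (X != Z) on D(X)={4,5,8} D(Z)={3,4,6,7,8}: no change
Constraint 2 (U + Z = Y) on D(U)={3,4,5,6,7,8} D(Z)={3,4,6,7,8} D(Y)={3,4,5,6,7}: U {3,4,5,6,7,8}->{3,4}; Z {3,4,6,7,8}->{3,4}; Y {3,4,5,6,7}->{6,7}
Constraint 3 (U + X = Y) on D(U)={3,4} D(X)={4,5,8} D(Y)={6,7}: U {3,4}->{3}; X {4,5,8}->{4}; Y {6,7}->{7}
So after constraint 3: D(Z) = {3,4}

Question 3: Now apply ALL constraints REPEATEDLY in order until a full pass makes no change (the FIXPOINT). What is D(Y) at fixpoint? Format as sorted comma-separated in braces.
pass 0 (initial): D(Y)={3,4,5,6,7}
pass 1: U {3,4,5,6,7,8}->{3}; X {4,5,8}->{4}; Y {3,4,5,6,7}->{7}; Z {3,4,6,7,8}->{3,4}
pass 2: U {3}->{}; X {4}->{}; Y {7}->{}; Z {3,4}->{}
pass 3: no change
Fixpoint after 3 passes: D(Y) = {}

Answer: {}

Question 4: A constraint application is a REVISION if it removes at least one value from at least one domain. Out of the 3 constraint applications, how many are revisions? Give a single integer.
Constraint 1 (X != Z) on D(X)={4,5,8} D(Z)={3,4,6,7,8}: no change => not a revision
Constraint 2 (U + Z = Y) on D(U)={3,4,5,6,7,8} D(Z)={3,4,6,7,8} D(Y)={3,4,5,6,7}: U {3,4,5,6,7,8}->{3,4}; Z {3,4,6,7,8}->{3,4}; Y {3,4,5,6,7}->{6,7} => REVISION
Constraint 3 (U + X = Y) on D(U)={3,4} D(X)={4,5,8} D(Y)={6,7}: U {3,4}->{3}; X {4,5,8}->{4}; Y {6,7}->{7} => REVISION
Total revisions = 2

Answer: 2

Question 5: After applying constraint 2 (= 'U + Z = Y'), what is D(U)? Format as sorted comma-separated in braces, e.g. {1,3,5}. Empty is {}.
Constraint 1 (X != Z) on D(X)={4,5,8} D(Z)={3,4,6,7,8}: no change
Constraint 2 (U + Z = Y) on D(U)={3,4,5,6,7,8} D(Z)={3,4,6,7,8} D(Y)={3,4,5,6,7}: U {3,4,5,6,7,8}->{3,4}; Z {3,4,6,7,8}->{3,4}; Y {3,4,5,6,7}->{6,7}
So after constraint 2: D(U) = {3,4}

Answer: {3,4}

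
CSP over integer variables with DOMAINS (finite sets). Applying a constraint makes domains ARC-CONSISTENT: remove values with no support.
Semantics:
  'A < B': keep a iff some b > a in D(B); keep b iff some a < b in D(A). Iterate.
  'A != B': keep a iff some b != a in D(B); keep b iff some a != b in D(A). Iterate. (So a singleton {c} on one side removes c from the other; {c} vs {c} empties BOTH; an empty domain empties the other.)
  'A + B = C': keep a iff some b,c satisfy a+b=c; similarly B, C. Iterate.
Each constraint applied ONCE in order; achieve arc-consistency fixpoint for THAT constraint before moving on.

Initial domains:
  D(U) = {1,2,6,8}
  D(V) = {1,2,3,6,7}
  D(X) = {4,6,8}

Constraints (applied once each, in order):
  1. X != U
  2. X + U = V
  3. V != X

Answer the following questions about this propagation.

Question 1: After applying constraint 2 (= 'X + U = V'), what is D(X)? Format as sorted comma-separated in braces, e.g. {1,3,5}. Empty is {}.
Answer: {4,6}

Derivation:
Constraint 1 (X != U) on D(X)={4,6,8} D(U)={1,2,6,8}: no change
Constraint 2 (X + U = V) on D(X)={4,6,8} D(U)={1,2,6,8} D(V)={1,2,3,6,7}: X {4,6,8}->{4,6}; U {1,2,6,8}->{1,2}; V {1,2,3,6,7}->{6,7}
So after constraint 2: D(X) = {4,6}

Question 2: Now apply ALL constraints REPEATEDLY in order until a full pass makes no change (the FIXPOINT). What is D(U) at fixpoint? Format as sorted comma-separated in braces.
pass 0 (initial): D(U)={1,2,6,8}
pass 1: U {1,2,6,8}->{1,2}; V {1,2,3,6,7}->{6,7}; X {4,6,8}->{4,6}
pass 2: no change
Fixpoint after 2 passes: D(U) = {1,2}

Answer: {1,2}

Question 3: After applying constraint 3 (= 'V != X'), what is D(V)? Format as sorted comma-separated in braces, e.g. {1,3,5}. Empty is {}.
Answer: {6,7}

Derivation:
Constraint 1 (X != U) on D(X)={4,6,8} D(U)={1,2,6,8}: no change
Constraint 2 (X + U = V) on D(X)={4,6,8} D(U)={1,2,6,8} D(V)={1,2,3,6,7}: X {4,6,8}->{4,6}; U {1,2,6,8}->{1,2}; V {1,2,3,6,7}->{6,7}
Constraint 3 (V != X) on D(V)={6,7} D(X)={4,6}: no change
So after constraint 3: D(V) = {6,7}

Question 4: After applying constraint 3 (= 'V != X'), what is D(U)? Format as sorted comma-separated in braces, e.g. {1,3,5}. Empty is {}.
Constraint 1 (X != U) on D(X)={4,6,8} D(U)={1,2,6,8}: no change
Constraint 2 (X + U = V) on D(X)={4,6,8} D(U)={1,2,6,8} D(V)={1,2,3,6,7}: X {4,6,8}->{4,6}; U {1,2,6,8}->{1,2}; V {1,2,3,6,7}->{6,7}
Constraint 3 (V != X) on D(V)={6,7} D(X)={4,6}: no change
So after constraint 3: D(U) = {1,2}

Answer: {1,2}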